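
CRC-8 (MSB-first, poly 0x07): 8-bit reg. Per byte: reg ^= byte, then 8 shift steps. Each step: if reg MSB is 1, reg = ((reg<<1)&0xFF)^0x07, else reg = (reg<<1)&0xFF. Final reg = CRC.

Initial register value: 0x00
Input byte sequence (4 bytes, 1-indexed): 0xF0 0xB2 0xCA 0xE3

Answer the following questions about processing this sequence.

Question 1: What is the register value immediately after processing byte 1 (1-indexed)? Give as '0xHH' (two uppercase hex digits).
After byte 1 (0xF0): reg=0xDE

Answer: 0xDE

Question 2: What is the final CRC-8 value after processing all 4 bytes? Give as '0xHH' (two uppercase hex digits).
Answer: 0xF7

Derivation:
After byte 1 (0xF0): reg=0xDE
After byte 2 (0xB2): reg=0x03
After byte 3 (0xCA): reg=0x71
After byte 4 (0xE3): reg=0xF7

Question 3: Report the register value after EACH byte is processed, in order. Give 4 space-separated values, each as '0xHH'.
0xDE 0x03 0x71 0xF7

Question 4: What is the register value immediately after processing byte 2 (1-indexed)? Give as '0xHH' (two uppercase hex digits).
After byte 1 (0xF0): reg=0xDE
After byte 2 (0xB2): reg=0x03

Answer: 0x03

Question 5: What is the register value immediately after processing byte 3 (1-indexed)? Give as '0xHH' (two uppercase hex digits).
Answer: 0x71

Derivation:
After byte 1 (0xF0): reg=0xDE
After byte 2 (0xB2): reg=0x03
After byte 3 (0xCA): reg=0x71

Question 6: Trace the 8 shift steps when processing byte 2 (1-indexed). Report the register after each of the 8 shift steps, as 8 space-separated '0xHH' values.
After byte 1 (0xF0): reg=0xDE
Register before byte 2: 0xDE
After XOR with byte 0xB2: 0x6C

Answer: 0xD8 0xB7 0x69 0xD2 0xA3 0x41 0x82 0x03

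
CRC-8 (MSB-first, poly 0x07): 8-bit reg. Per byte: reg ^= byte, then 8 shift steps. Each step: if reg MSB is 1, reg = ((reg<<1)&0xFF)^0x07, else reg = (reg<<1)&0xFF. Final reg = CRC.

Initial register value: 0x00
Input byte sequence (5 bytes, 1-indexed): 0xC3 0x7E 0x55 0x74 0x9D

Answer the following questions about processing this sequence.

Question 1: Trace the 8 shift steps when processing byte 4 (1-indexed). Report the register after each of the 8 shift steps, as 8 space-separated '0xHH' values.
After byte 1 (0xC3): reg=0x47
After byte 2 (0x7E): reg=0xAF
After byte 3 (0x55): reg=0xE8
Register before byte 4: 0xE8
After XOR with byte 0x74: 0x9C

Answer: 0x3F 0x7E 0xFC 0xFF 0xF9 0xF5 0xED 0xDD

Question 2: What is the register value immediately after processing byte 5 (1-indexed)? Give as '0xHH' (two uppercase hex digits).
Answer: 0xC7

Derivation:
After byte 1 (0xC3): reg=0x47
After byte 2 (0x7E): reg=0xAF
After byte 3 (0x55): reg=0xE8
After byte 4 (0x74): reg=0xDD
After byte 5 (0x9D): reg=0xC7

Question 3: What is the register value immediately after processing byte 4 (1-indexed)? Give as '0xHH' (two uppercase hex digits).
After byte 1 (0xC3): reg=0x47
After byte 2 (0x7E): reg=0xAF
After byte 3 (0x55): reg=0xE8
After byte 4 (0x74): reg=0xDD

Answer: 0xDD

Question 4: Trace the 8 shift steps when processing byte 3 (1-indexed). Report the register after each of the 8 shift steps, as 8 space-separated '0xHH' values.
After byte 1 (0xC3): reg=0x47
After byte 2 (0x7E): reg=0xAF
Register before byte 3: 0xAF
After XOR with byte 0x55: 0xFA

Answer: 0xF3 0xE1 0xC5 0x8D 0x1D 0x3A 0x74 0xE8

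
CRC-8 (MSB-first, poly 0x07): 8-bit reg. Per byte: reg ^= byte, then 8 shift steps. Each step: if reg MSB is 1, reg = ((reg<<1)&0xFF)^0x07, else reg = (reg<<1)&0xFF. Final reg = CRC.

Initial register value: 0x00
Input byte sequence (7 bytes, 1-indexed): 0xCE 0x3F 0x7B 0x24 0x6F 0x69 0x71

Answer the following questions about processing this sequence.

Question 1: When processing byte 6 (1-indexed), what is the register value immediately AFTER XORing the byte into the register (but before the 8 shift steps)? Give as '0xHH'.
Register before byte 6: 0x0D
Byte 6: 0x69
0x0D XOR 0x69 = 0x64

Answer: 0x64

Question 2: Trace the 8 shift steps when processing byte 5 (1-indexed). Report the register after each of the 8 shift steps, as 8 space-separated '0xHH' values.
Answer: 0xDC 0xBF 0x79 0xF2 0xE3 0xC1 0x85 0x0D

Derivation:
After byte 1 (0xCE): reg=0x64
After byte 2 (0x3F): reg=0x86
After byte 3 (0x7B): reg=0xFD
After byte 4 (0x24): reg=0x01
Register before byte 5: 0x01
After XOR with byte 0x6F: 0x6E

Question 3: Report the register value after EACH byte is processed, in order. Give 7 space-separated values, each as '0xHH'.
0x64 0x86 0xFD 0x01 0x0D 0x3B 0xF1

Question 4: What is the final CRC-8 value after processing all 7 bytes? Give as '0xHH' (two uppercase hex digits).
Answer: 0xF1

Derivation:
After byte 1 (0xCE): reg=0x64
After byte 2 (0x3F): reg=0x86
After byte 3 (0x7B): reg=0xFD
After byte 4 (0x24): reg=0x01
After byte 5 (0x6F): reg=0x0D
After byte 6 (0x69): reg=0x3B
After byte 7 (0x71): reg=0xF1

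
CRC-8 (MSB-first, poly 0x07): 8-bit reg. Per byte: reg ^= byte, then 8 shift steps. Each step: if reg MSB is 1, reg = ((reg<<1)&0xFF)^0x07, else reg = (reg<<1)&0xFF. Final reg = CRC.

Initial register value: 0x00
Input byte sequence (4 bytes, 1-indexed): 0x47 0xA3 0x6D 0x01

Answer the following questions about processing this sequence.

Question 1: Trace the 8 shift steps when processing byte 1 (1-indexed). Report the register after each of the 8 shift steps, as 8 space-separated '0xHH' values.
Answer: 0x8E 0x1B 0x36 0x6C 0xD8 0xB7 0x69 0xD2

Derivation:
Register before byte 1: 0x00
After XOR with byte 0x47: 0x47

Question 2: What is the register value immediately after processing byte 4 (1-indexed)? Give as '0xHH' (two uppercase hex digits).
Answer: 0x17

Derivation:
After byte 1 (0x47): reg=0xD2
After byte 2 (0xA3): reg=0x50
After byte 3 (0x6D): reg=0xB3
After byte 4 (0x01): reg=0x17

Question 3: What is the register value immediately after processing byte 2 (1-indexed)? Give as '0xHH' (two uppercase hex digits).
Answer: 0x50

Derivation:
After byte 1 (0x47): reg=0xD2
After byte 2 (0xA3): reg=0x50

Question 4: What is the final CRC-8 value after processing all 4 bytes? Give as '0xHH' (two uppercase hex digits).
After byte 1 (0x47): reg=0xD2
After byte 2 (0xA3): reg=0x50
After byte 3 (0x6D): reg=0xB3
After byte 4 (0x01): reg=0x17

Answer: 0x17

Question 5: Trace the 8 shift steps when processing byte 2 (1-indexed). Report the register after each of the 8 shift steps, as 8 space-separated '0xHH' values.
Answer: 0xE2 0xC3 0x81 0x05 0x0A 0x14 0x28 0x50

Derivation:
After byte 1 (0x47): reg=0xD2
Register before byte 2: 0xD2
After XOR with byte 0xA3: 0x71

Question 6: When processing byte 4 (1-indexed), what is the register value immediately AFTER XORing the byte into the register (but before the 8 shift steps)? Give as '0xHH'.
Answer: 0xB2

Derivation:
Register before byte 4: 0xB3
Byte 4: 0x01
0xB3 XOR 0x01 = 0xB2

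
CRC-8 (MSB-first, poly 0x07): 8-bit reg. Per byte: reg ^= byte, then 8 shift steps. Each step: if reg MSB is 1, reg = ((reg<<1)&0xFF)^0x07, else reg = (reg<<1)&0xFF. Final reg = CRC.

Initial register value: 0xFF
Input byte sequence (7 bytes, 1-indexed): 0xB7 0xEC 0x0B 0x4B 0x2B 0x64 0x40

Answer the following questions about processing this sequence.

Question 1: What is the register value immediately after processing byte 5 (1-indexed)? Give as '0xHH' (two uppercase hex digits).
Answer: 0xAC

Derivation:
After byte 1 (0xB7): reg=0xFF
After byte 2 (0xEC): reg=0x79
After byte 3 (0x0B): reg=0x59
After byte 4 (0x4B): reg=0x7E
After byte 5 (0x2B): reg=0xAC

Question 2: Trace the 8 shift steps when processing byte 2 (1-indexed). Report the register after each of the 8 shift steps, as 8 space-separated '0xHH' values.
After byte 1 (0xB7): reg=0xFF
Register before byte 2: 0xFF
After XOR with byte 0xEC: 0x13

Answer: 0x26 0x4C 0x98 0x37 0x6E 0xDC 0xBF 0x79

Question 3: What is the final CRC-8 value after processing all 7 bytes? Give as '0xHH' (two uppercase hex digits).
Answer: 0x82

Derivation:
After byte 1 (0xB7): reg=0xFF
After byte 2 (0xEC): reg=0x79
After byte 3 (0x0B): reg=0x59
After byte 4 (0x4B): reg=0x7E
After byte 5 (0x2B): reg=0xAC
After byte 6 (0x64): reg=0x76
After byte 7 (0x40): reg=0x82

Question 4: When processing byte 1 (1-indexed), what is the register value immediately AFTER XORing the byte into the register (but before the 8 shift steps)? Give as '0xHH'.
Answer: 0x48

Derivation:
Register before byte 1: 0xFF
Byte 1: 0xB7
0xFF XOR 0xB7 = 0x48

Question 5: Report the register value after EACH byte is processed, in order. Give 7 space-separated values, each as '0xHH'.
0xFF 0x79 0x59 0x7E 0xAC 0x76 0x82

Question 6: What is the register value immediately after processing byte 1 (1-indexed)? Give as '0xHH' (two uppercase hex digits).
After byte 1 (0xB7): reg=0xFF

Answer: 0xFF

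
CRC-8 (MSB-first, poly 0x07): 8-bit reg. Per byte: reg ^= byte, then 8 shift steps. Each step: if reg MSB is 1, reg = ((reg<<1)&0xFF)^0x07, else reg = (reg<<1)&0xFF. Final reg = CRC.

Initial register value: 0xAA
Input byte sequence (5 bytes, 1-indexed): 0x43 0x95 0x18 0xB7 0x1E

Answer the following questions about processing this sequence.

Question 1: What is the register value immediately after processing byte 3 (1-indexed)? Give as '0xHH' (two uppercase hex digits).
After byte 1 (0x43): reg=0x91
After byte 2 (0x95): reg=0x1C
After byte 3 (0x18): reg=0x1C

Answer: 0x1C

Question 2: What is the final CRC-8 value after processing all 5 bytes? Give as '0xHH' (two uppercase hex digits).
After byte 1 (0x43): reg=0x91
After byte 2 (0x95): reg=0x1C
After byte 3 (0x18): reg=0x1C
After byte 4 (0xB7): reg=0x58
After byte 5 (0x1E): reg=0xD5

Answer: 0xD5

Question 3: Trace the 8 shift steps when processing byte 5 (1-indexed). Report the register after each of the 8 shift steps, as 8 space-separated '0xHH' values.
After byte 1 (0x43): reg=0x91
After byte 2 (0x95): reg=0x1C
After byte 3 (0x18): reg=0x1C
After byte 4 (0xB7): reg=0x58
Register before byte 5: 0x58
After XOR with byte 0x1E: 0x46

Answer: 0x8C 0x1F 0x3E 0x7C 0xF8 0xF7 0xE9 0xD5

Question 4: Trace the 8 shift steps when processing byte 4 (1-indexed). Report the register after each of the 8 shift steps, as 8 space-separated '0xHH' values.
After byte 1 (0x43): reg=0x91
After byte 2 (0x95): reg=0x1C
After byte 3 (0x18): reg=0x1C
Register before byte 4: 0x1C
After XOR with byte 0xB7: 0xAB

Answer: 0x51 0xA2 0x43 0x86 0x0B 0x16 0x2C 0x58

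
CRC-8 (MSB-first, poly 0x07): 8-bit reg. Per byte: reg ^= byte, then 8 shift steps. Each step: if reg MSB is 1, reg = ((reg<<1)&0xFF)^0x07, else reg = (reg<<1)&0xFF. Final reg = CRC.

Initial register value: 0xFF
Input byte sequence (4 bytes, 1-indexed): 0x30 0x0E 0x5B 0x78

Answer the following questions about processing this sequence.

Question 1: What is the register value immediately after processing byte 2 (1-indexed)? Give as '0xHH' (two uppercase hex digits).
After byte 1 (0x30): reg=0x63
After byte 2 (0x0E): reg=0x04

Answer: 0x04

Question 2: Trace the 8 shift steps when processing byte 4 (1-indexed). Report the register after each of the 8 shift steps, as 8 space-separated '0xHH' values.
Answer: 0xC3 0x81 0x05 0x0A 0x14 0x28 0x50 0xA0

Derivation:
After byte 1 (0x30): reg=0x63
After byte 2 (0x0E): reg=0x04
After byte 3 (0x5B): reg=0x9A
Register before byte 4: 0x9A
After XOR with byte 0x78: 0xE2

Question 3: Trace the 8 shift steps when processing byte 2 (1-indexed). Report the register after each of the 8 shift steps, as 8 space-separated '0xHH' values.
After byte 1 (0x30): reg=0x63
Register before byte 2: 0x63
After XOR with byte 0x0E: 0x6D

Answer: 0xDA 0xB3 0x61 0xC2 0x83 0x01 0x02 0x04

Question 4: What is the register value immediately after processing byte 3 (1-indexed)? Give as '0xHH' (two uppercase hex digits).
After byte 1 (0x30): reg=0x63
After byte 2 (0x0E): reg=0x04
After byte 3 (0x5B): reg=0x9A

Answer: 0x9A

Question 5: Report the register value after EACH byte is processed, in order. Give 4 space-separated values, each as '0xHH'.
0x63 0x04 0x9A 0xA0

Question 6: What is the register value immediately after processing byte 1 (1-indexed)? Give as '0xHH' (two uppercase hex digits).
After byte 1 (0x30): reg=0x63

Answer: 0x63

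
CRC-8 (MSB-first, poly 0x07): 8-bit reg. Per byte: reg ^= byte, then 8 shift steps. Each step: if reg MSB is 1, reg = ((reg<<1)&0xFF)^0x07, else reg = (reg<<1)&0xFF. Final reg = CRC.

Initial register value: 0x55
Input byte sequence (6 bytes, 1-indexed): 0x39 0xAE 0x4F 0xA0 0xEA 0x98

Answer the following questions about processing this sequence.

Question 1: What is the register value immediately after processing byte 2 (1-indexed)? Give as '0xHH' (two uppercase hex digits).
After byte 1 (0x39): reg=0x03
After byte 2 (0xAE): reg=0x4A

Answer: 0x4A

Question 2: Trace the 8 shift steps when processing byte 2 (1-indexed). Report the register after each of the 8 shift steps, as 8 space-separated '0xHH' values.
After byte 1 (0x39): reg=0x03
Register before byte 2: 0x03
After XOR with byte 0xAE: 0xAD

Answer: 0x5D 0xBA 0x73 0xE6 0xCB 0x91 0x25 0x4A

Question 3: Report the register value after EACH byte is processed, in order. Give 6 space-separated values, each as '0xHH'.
0x03 0x4A 0x1B 0x28 0x40 0x06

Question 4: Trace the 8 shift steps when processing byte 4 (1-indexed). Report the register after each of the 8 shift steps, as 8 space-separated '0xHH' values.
Answer: 0x71 0xE2 0xC3 0x81 0x05 0x0A 0x14 0x28

Derivation:
After byte 1 (0x39): reg=0x03
After byte 2 (0xAE): reg=0x4A
After byte 3 (0x4F): reg=0x1B
Register before byte 4: 0x1B
After XOR with byte 0xA0: 0xBB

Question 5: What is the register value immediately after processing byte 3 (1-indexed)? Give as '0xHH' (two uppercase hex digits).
After byte 1 (0x39): reg=0x03
After byte 2 (0xAE): reg=0x4A
After byte 3 (0x4F): reg=0x1B

Answer: 0x1B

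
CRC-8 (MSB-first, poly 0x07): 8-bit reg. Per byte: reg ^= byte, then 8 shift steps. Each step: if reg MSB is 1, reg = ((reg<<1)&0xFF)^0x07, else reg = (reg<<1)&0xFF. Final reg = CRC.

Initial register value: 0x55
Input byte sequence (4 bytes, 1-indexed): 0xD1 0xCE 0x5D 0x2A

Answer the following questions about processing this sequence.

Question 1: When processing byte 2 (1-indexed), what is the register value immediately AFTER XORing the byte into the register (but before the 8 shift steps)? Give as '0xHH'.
Register before byte 2: 0x95
Byte 2: 0xCE
0x95 XOR 0xCE = 0x5B

Answer: 0x5B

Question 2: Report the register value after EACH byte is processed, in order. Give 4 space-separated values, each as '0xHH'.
0x95 0x86 0x0F 0xFB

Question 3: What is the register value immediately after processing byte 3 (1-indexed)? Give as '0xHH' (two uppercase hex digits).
After byte 1 (0xD1): reg=0x95
After byte 2 (0xCE): reg=0x86
After byte 3 (0x5D): reg=0x0F

Answer: 0x0F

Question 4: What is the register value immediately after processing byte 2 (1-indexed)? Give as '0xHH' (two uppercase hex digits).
After byte 1 (0xD1): reg=0x95
After byte 2 (0xCE): reg=0x86

Answer: 0x86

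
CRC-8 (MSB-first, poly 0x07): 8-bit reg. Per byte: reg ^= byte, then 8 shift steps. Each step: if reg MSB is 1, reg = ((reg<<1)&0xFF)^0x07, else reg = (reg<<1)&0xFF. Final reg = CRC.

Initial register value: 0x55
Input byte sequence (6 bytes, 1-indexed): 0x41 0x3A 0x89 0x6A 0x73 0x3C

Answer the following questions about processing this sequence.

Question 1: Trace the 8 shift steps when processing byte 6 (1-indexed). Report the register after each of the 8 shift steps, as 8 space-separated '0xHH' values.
After byte 1 (0x41): reg=0x6C
After byte 2 (0x3A): reg=0xA5
After byte 3 (0x89): reg=0xC4
After byte 4 (0x6A): reg=0x43
After byte 5 (0x73): reg=0x90
Register before byte 6: 0x90
After XOR with byte 0x3C: 0xAC

Answer: 0x5F 0xBE 0x7B 0xF6 0xEB 0xD1 0xA5 0x4D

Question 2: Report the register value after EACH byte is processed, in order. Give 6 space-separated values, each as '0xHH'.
0x6C 0xA5 0xC4 0x43 0x90 0x4D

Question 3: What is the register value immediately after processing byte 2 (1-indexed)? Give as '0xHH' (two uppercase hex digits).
Answer: 0xA5

Derivation:
After byte 1 (0x41): reg=0x6C
After byte 2 (0x3A): reg=0xA5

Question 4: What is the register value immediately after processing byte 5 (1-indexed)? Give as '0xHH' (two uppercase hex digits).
After byte 1 (0x41): reg=0x6C
After byte 2 (0x3A): reg=0xA5
After byte 3 (0x89): reg=0xC4
After byte 4 (0x6A): reg=0x43
After byte 5 (0x73): reg=0x90

Answer: 0x90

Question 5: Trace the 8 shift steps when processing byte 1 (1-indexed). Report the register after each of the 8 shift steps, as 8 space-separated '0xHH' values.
Answer: 0x28 0x50 0xA0 0x47 0x8E 0x1B 0x36 0x6C

Derivation:
Register before byte 1: 0x55
After XOR with byte 0x41: 0x14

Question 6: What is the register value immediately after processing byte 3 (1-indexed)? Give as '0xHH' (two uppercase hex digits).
Answer: 0xC4

Derivation:
After byte 1 (0x41): reg=0x6C
After byte 2 (0x3A): reg=0xA5
After byte 3 (0x89): reg=0xC4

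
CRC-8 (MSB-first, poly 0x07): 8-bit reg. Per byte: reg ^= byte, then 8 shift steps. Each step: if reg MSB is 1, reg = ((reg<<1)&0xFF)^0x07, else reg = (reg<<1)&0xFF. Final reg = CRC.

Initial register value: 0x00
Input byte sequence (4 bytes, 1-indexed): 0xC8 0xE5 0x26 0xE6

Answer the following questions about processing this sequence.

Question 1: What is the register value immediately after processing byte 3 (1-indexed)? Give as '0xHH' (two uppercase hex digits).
Answer: 0x2C

Derivation:
After byte 1 (0xC8): reg=0x76
After byte 2 (0xE5): reg=0xF0
After byte 3 (0x26): reg=0x2C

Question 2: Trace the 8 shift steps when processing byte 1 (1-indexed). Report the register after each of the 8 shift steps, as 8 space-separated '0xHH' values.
Register before byte 1: 0x00
After XOR with byte 0xC8: 0xC8

Answer: 0x97 0x29 0x52 0xA4 0x4F 0x9E 0x3B 0x76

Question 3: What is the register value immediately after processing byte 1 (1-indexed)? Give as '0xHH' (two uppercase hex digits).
Answer: 0x76

Derivation:
After byte 1 (0xC8): reg=0x76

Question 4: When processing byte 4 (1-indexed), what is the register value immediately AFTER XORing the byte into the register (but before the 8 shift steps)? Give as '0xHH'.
Answer: 0xCA

Derivation:
Register before byte 4: 0x2C
Byte 4: 0xE6
0x2C XOR 0xE6 = 0xCA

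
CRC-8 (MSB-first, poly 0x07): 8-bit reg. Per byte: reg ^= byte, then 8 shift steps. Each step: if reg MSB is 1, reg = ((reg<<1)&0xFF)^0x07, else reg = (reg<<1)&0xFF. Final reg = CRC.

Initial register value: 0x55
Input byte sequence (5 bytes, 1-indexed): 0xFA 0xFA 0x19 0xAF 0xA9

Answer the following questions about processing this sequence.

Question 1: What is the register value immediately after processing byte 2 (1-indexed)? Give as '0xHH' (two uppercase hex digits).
Answer: 0x33

Derivation:
After byte 1 (0xFA): reg=0x44
After byte 2 (0xFA): reg=0x33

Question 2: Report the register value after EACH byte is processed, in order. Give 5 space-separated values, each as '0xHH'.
0x44 0x33 0xD6 0x68 0x49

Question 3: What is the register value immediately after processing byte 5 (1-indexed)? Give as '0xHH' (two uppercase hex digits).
Answer: 0x49

Derivation:
After byte 1 (0xFA): reg=0x44
After byte 2 (0xFA): reg=0x33
After byte 3 (0x19): reg=0xD6
After byte 4 (0xAF): reg=0x68
After byte 5 (0xA9): reg=0x49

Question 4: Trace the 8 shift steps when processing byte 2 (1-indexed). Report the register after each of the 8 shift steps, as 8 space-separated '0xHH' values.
Answer: 0x7B 0xF6 0xEB 0xD1 0xA5 0x4D 0x9A 0x33

Derivation:
After byte 1 (0xFA): reg=0x44
Register before byte 2: 0x44
After XOR with byte 0xFA: 0xBE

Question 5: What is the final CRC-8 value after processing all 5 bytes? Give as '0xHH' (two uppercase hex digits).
After byte 1 (0xFA): reg=0x44
After byte 2 (0xFA): reg=0x33
After byte 3 (0x19): reg=0xD6
After byte 4 (0xAF): reg=0x68
After byte 5 (0xA9): reg=0x49

Answer: 0x49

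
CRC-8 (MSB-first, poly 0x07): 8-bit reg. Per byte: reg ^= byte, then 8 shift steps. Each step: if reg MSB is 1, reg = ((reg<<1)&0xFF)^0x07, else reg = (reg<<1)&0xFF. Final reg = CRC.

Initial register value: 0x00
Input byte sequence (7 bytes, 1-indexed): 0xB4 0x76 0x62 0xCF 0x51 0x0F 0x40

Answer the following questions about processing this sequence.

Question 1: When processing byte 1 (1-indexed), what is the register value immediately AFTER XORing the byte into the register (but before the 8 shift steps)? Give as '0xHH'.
Answer: 0xB4

Derivation:
Register before byte 1: 0x00
Byte 1: 0xB4
0x00 XOR 0xB4 = 0xB4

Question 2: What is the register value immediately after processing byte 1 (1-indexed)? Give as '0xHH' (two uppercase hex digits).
Answer: 0x05

Derivation:
After byte 1 (0xB4): reg=0x05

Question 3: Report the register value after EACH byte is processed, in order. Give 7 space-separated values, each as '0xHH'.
0x05 0x5E 0xB4 0x66 0x85 0xBF 0xF3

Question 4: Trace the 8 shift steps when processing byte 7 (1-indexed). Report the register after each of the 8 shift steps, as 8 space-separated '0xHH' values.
Answer: 0xF9 0xF5 0xED 0xDD 0xBD 0x7D 0xFA 0xF3

Derivation:
After byte 1 (0xB4): reg=0x05
After byte 2 (0x76): reg=0x5E
After byte 3 (0x62): reg=0xB4
After byte 4 (0xCF): reg=0x66
After byte 5 (0x51): reg=0x85
After byte 6 (0x0F): reg=0xBF
Register before byte 7: 0xBF
After XOR with byte 0x40: 0xFF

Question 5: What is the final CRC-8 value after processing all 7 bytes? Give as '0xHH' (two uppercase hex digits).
Answer: 0xF3

Derivation:
After byte 1 (0xB4): reg=0x05
After byte 2 (0x76): reg=0x5E
After byte 3 (0x62): reg=0xB4
After byte 4 (0xCF): reg=0x66
After byte 5 (0x51): reg=0x85
After byte 6 (0x0F): reg=0xBF
After byte 7 (0x40): reg=0xF3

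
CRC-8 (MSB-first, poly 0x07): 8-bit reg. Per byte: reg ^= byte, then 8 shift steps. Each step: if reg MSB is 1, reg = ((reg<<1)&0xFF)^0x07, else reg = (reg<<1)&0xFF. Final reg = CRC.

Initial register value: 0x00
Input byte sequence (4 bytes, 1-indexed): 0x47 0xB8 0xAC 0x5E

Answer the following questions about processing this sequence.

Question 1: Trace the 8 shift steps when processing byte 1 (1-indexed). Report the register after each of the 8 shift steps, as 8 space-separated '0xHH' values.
Register before byte 1: 0x00
After XOR with byte 0x47: 0x47

Answer: 0x8E 0x1B 0x36 0x6C 0xD8 0xB7 0x69 0xD2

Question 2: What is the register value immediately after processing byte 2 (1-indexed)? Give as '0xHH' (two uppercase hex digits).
After byte 1 (0x47): reg=0xD2
After byte 2 (0xB8): reg=0x11

Answer: 0x11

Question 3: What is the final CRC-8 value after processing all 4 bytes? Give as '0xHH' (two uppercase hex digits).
After byte 1 (0x47): reg=0xD2
After byte 2 (0xB8): reg=0x11
After byte 3 (0xAC): reg=0x3A
After byte 4 (0x5E): reg=0x3B

Answer: 0x3B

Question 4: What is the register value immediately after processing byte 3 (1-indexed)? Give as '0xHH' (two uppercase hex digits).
After byte 1 (0x47): reg=0xD2
After byte 2 (0xB8): reg=0x11
After byte 3 (0xAC): reg=0x3A

Answer: 0x3A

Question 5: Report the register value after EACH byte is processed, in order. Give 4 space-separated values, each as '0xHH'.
0xD2 0x11 0x3A 0x3B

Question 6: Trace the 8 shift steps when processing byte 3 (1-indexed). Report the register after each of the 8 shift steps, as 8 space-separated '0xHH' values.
Answer: 0x7D 0xFA 0xF3 0xE1 0xC5 0x8D 0x1D 0x3A

Derivation:
After byte 1 (0x47): reg=0xD2
After byte 2 (0xB8): reg=0x11
Register before byte 3: 0x11
After XOR with byte 0xAC: 0xBD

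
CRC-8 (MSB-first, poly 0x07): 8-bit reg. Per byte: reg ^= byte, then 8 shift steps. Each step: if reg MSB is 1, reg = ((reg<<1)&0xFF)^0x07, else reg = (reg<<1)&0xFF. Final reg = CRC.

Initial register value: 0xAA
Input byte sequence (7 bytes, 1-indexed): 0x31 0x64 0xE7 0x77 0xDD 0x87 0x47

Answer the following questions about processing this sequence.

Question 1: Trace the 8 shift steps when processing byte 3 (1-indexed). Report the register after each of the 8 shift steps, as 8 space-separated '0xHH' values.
Answer: 0x53 0xA6 0x4B 0x96 0x2B 0x56 0xAC 0x5F

Derivation:
After byte 1 (0x31): reg=0xC8
After byte 2 (0x64): reg=0x4D
Register before byte 3: 0x4D
After XOR with byte 0xE7: 0xAA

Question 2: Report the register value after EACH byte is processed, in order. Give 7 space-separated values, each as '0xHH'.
0xC8 0x4D 0x5F 0xD8 0x1B 0xDD 0xCF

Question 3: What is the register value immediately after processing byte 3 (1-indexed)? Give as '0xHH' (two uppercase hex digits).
After byte 1 (0x31): reg=0xC8
After byte 2 (0x64): reg=0x4D
After byte 3 (0xE7): reg=0x5F

Answer: 0x5F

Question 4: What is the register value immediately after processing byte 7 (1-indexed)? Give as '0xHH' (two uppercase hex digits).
After byte 1 (0x31): reg=0xC8
After byte 2 (0x64): reg=0x4D
After byte 3 (0xE7): reg=0x5F
After byte 4 (0x77): reg=0xD8
After byte 5 (0xDD): reg=0x1B
After byte 6 (0x87): reg=0xDD
After byte 7 (0x47): reg=0xCF

Answer: 0xCF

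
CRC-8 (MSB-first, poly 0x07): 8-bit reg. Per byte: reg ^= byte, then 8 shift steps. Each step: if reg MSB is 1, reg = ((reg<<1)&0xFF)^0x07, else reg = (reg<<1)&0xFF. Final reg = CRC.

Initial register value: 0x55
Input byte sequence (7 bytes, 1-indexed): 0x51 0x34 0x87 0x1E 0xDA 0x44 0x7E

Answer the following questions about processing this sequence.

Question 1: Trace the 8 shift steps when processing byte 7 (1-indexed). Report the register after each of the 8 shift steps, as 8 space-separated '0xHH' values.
Answer: 0x7A 0xF4 0xEF 0xD9 0xB5 0x6D 0xDA 0xB3

Derivation:
After byte 1 (0x51): reg=0x1C
After byte 2 (0x34): reg=0xD8
After byte 3 (0x87): reg=0x9A
After byte 4 (0x1E): reg=0x95
After byte 5 (0xDA): reg=0xEA
After byte 6 (0x44): reg=0x43
Register before byte 7: 0x43
After XOR with byte 0x7E: 0x3D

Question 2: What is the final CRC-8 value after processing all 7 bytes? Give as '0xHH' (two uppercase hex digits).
After byte 1 (0x51): reg=0x1C
After byte 2 (0x34): reg=0xD8
After byte 3 (0x87): reg=0x9A
After byte 4 (0x1E): reg=0x95
After byte 5 (0xDA): reg=0xEA
After byte 6 (0x44): reg=0x43
After byte 7 (0x7E): reg=0xB3

Answer: 0xB3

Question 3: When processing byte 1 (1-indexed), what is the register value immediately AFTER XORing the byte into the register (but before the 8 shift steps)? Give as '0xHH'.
Answer: 0x04

Derivation:
Register before byte 1: 0x55
Byte 1: 0x51
0x55 XOR 0x51 = 0x04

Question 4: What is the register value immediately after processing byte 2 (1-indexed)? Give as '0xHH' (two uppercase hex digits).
After byte 1 (0x51): reg=0x1C
After byte 2 (0x34): reg=0xD8

Answer: 0xD8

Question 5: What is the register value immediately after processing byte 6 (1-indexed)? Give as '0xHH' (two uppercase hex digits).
Answer: 0x43

Derivation:
After byte 1 (0x51): reg=0x1C
After byte 2 (0x34): reg=0xD8
After byte 3 (0x87): reg=0x9A
After byte 4 (0x1E): reg=0x95
After byte 5 (0xDA): reg=0xEA
After byte 6 (0x44): reg=0x43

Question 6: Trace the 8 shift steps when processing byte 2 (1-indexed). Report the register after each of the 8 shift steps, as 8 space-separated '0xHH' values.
After byte 1 (0x51): reg=0x1C
Register before byte 2: 0x1C
After XOR with byte 0x34: 0x28

Answer: 0x50 0xA0 0x47 0x8E 0x1B 0x36 0x6C 0xD8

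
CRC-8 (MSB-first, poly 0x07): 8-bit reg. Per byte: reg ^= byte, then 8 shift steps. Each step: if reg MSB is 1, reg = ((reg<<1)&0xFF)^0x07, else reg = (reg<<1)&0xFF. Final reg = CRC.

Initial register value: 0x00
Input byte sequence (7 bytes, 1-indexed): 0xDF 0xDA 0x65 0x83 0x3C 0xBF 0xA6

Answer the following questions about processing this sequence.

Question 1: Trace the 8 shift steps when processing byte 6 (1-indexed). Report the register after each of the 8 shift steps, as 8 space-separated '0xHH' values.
Answer: 0x11 0x22 0x44 0x88 0x17 0x2E 0x5C 0xB8

Derivation:
After byte 1 (0xDF): reg=0x13
After byte 2 (0xDA): reg=0x71
After byte 3 (0x65): reg=0x6C
After byte 4 (0x83): reg=0x83
After byte 5 (0x3C): reg=0x34
Register before byte 6: 0x34
After XOR with byte 0xBF: 0x8B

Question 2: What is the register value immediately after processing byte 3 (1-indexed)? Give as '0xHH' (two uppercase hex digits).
After byte 1 (0xDF): reg=0x13
After byte 2 (0xDA): reg=0x71
After byte 3 (0x65): reg=0x6C

Answer: 0x6C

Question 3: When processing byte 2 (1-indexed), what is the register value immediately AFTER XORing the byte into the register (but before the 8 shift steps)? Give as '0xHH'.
Answer: 0xC9

Derivation:
Register before byte 2: 0x13
Byte 2: 0xDA
0x13 XOR 0xDA = 0xC9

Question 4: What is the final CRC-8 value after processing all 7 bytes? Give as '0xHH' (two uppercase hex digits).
After byte 1 (0xDF): reg=0x13
After byte 2 (0xDA): reg=0x71
After byte 3 (0x65): reg=0x6C
After byte 4 (0x83): reg=0x83
After byte 5 (0x3C): reg=0x34
After byte 6 (0xBF): reg=0xB8
After byte 7 (0xA6): reg=0x5A

Answer: 0x5A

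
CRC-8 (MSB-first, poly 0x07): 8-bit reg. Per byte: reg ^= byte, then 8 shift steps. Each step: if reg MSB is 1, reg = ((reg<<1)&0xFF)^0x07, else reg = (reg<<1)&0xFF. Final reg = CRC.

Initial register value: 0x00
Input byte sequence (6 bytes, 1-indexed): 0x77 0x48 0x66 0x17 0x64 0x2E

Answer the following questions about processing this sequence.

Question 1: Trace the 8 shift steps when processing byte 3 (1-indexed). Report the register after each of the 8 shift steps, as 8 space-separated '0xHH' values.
Answer: 0xA0 0x47 0x8E 0x1B 0x36 0x6C 0xD8 0xB7

Derivation:
After byte 1 (0x77): reg=0x42
After byte 2 (0x48): reg=0x36
Register before byte 3: 0x36
After XOR with byte 0x66: 0x50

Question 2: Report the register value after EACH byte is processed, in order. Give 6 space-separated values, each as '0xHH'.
0x42 0x36 0xB7 0x69 0x23 0x23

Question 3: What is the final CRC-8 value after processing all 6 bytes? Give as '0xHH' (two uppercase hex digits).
Answer: 0x23

Derivation:
After byte 1 (0x77): reg=0x42
After byte 2 (0x48): reg=0x36
After byte 3 (0x66): reg=0xB7
After byte 4 (0x17): reg=0x69
After byte 5 (0x64): reg=0x23
After byte 6 (0x2E): reg=0x23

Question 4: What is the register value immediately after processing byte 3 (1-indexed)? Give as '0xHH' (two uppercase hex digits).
Answer: 0xB7

Derivation:
After byte 1 (0x77): reg=0x42
After byte 2 (0x48): reg=0x36
After byte 3 (0x66): reg=0xB7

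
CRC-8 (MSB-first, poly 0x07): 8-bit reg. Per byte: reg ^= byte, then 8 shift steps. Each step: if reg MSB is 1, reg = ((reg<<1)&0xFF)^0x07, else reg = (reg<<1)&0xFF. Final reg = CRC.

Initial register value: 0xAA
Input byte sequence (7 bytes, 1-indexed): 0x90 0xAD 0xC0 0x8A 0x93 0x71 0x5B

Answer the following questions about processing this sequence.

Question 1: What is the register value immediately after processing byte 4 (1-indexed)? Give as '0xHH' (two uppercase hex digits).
After byte 1 (0x90): reg=0xA6
After byte 2 (0xAD): reg=0x31
After byte 3 (0xC0): reg=0xD9
After byte 4 (0x8A): reg=0xBE

Answer: 0xBE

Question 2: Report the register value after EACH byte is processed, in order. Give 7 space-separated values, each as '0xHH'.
0xA6 0x31 0xD9 0xBE 0xC3 0x17 0xE3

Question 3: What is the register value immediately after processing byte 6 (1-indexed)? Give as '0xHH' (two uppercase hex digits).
Answer: 0x17

Derivation:
After byte 1 (0x90): reg=0xA6
After byte 2 (0xAD): reg=0x31
After byte 3 (0xC0): reg=0xD9
After byte 4 (0x8A): reg=0xBE
After byte 5 (0x93): reg=0xC3
After byte 6 (0x71): reg=0x17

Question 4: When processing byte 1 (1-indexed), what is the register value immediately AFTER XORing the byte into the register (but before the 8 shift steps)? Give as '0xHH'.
Register before byte 1: 0xAA
Byte 1: 0x90
0xAA XOR 0x90 = 0x3A

Answer: 0x3A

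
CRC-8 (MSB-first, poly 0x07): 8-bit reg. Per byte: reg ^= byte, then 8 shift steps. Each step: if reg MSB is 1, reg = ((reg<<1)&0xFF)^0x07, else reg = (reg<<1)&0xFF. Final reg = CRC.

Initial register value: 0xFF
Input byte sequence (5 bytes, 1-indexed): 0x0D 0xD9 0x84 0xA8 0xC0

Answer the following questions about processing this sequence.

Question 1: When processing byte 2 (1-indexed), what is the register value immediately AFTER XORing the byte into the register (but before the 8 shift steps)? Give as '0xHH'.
Register before byte 2: 0xD0
Byte 2: 0xD9
0xD0 XOR 0xD9 = 0x09

Answer: 0x09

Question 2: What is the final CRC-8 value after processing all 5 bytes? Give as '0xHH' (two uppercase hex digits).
Answer: 0xF8

Derivation:
After byte 1 (0x0D): reg=0xD0
After byte 2 (0xD9): reg=0x3F
After byte 3 (0x84): reg=0x28
After byte 4 (0xA8): reg=0x89
After byte 5 (0xC0): reg=0xF8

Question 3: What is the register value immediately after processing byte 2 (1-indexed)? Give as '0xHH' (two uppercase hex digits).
After byte 1 (0x0D): reg=0xD0
After byte 2 (0xD9): reg=0x3F

Answer: 0x3F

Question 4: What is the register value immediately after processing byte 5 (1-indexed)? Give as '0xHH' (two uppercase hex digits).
Answer: 0xF8

Derivation:
After byte 1 (0x0D): reg=0xD0
After byte 2 (0xD9): reg=0x3F
After byte 3 (0x84): reg=0x28
After byte 4 (0xA8): reg=0x89
After byte 5 (0xC0): reg=0xF8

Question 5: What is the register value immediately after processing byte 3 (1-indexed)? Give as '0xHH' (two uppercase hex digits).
Answer: 0x28

Derivation:
After byte 1 (0x0D): reg=0xD0
After byte 2 (0xD9): reg=0x3F
After byte 3 (0x84): reg=0x28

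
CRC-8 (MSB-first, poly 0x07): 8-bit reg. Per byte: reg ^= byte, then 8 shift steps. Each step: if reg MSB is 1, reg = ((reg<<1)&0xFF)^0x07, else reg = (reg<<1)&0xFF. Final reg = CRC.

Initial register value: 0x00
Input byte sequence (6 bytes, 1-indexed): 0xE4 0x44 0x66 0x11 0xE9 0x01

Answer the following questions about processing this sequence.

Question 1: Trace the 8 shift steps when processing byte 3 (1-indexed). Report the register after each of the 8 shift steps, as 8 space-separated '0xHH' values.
Answer: 0x53 0xA6 0x4B 0x96 0x2B 0x56 0xAC 0x5F

Derivation:
After byte 1 (0xE4): reg=0xB2
After byte 2 (0x44): reg=0xCC
Register before byte 3: 0xCC
After XOR with byte 0x66: 0xAA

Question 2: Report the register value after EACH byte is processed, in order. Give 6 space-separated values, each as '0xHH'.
0xB2 0xCC 0x5F 0xED 0x1C 0x53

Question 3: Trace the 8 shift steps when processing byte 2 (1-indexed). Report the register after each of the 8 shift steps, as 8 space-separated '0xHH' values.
After byte 1 (0xE4): reg=0xB2
Register before byte 2: 0xB2
After XOR with byte 0x44: 0xF6

Answer: 0xEB 0xD1 0xA5 0x4D 0x9A 0x33 0x66 0xCC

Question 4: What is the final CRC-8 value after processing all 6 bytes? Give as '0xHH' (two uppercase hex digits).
Answer: 0x53

Derivation:
After byte 1 (0xE4): reg=0xB2
After byte 2 (0x44): reg=0xCC
After byte 3 (0x66): reg=0x5F
After byte 4 (0x11): reg=0xED
After byte 5 (0xE9): reg=0x1C
After byte 6 (0x01): reg=0x53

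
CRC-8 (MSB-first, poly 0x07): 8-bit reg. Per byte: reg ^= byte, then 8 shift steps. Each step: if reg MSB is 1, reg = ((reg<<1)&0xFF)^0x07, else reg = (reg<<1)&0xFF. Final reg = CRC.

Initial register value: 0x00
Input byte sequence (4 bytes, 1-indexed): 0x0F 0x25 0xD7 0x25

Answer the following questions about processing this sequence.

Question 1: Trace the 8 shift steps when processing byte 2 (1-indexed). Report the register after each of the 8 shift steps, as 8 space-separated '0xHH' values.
Answer: 0x10 0x20 0x40 0x80 0x07 0x0E 0x1C 0x38

Derivation:
After byte 1 (0x0F): reg=0x2D
Register before byte 2: 0x2D
After XOR with byte 0x25: 0x08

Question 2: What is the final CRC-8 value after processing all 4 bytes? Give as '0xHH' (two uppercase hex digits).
Answer: 0x7B

Derivation:
After byte 1 (0x0F): reg=0x2D
After byte 2 (0x25): reg=0x38
After byte 3 (0xD7): reg=0x83
After byte 4 (0x25): reg=0x7B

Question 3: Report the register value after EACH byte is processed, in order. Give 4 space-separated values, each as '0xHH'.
0x2D 0x38 0x83 0x7B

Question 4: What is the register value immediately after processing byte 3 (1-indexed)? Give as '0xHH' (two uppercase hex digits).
Answer: 0x83

Derivation:
After byte 1 (0x0F): reg=0x2D
After byte 2 (0x25): reg=0x38
After byte 3 (0xD7): reg=0x83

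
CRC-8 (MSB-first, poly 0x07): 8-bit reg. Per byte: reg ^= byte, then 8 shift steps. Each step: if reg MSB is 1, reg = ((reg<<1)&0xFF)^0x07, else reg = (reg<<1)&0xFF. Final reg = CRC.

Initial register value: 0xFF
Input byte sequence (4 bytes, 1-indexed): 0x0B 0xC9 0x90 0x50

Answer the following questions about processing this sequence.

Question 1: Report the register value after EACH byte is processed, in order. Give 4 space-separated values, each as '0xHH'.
0xC2 0x31 0x6E 0xBA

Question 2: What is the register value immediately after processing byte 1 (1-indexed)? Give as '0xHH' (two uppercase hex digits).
After byte 1 (0x0B): reg=0xC2

Answer: 0xC2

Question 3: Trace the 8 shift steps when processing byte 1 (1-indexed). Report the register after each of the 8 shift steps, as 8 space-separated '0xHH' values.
Answer: 0xEF 0xD9 0xB5 0x6D 0xDA 0xB3 0x61 0xC2

Derivation:
Register before byte 1: 0xFF
After XOR with byte 0x0B: 0xF4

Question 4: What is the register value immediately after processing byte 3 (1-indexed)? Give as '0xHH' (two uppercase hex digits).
After byte 1 (0x0B): reg=0xC2
After byte 2 (0xC9): reg=0x31
After byte 3 (0x90): reg=0x6E

Answer: 0x6E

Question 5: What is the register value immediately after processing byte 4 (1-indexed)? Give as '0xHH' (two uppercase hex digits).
After byte 1 (0x0B): reg=0xC2
After byte 2 (0xC9): reg=0x31
After byte 3 (0x90): reg=0x6E
After byte 4 (0x50): reg=0xBA

Answer: 0xBA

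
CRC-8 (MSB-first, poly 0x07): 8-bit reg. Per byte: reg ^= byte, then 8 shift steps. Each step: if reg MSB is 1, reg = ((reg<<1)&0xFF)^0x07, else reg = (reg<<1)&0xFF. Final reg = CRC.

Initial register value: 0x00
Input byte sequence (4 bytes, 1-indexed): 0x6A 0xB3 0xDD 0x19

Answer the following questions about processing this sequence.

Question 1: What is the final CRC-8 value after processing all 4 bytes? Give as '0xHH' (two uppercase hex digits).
Answer: 0x82

Derivation:
After byte 1 (0x6A): reg=0x11
After byte 2 (0xB3): reg=0x67
After byte 3 (0xDD): reg=0x2F
After byte 4 (0x19): reg=0x82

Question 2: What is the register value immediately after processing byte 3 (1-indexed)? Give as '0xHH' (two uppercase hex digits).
Answer: 0x2F

Derivation:
After byte 1 (0x6A): reg=0x11
After byte 2 (0xB3): reg=0x67
After byte 3 (0xDD): reg=0x2F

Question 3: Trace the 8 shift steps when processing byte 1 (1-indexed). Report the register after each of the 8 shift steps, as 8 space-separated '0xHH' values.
Register before byte 1: 0x00
After XOR with byte 0x6A: 0x6A

Answer: 0xD4 0xAF 0x59 0xB2 0x63 0xC6 0x8B 0x11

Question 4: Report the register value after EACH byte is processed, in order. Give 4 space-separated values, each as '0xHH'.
0x11 0x67 0x2F 0x82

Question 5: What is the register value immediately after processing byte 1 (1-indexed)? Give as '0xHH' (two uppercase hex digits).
After byte 1 (0x6A): reg=0x11

Answer: 0x11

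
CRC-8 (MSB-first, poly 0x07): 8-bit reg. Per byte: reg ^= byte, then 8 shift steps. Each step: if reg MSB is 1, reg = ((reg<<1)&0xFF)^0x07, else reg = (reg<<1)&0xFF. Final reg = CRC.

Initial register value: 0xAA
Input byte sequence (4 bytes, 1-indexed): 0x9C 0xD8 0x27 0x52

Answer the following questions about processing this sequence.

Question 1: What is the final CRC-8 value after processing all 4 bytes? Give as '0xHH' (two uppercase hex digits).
Answer: 0xDF

Derivation:
After byte 1 (0x9C): reg=0x82
After byte 2 (0xD8): reg=0x81
After byte 3 (0x27): reg=0x7B
After byte 4 (0x52): reg=0xDF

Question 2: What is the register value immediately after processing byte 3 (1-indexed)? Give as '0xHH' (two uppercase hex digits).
After byte 1 (0x9C): reg=0x82
After byte 2 (0xD8): reg=0x81
After byte 3 (0x27): reg=0x7B

Answer: 0x7B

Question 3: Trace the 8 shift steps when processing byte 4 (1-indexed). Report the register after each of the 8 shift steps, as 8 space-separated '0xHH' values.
Answer: 0x52 0xA4 0x4F 0x9E 0x3B 0x76 0xEC 0xDF

Derivation:
After byte 1 (0x9C): reg=0x82
After byte 2 (0xD8): reg=0x81
After byte 3 (0x27): reg=0x7B
Register before byte 4: 0x7B
After XOR with byte 0x52: 0x29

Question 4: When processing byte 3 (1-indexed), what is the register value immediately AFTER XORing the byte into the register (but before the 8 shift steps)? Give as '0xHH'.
Register before byte 3: 0x81
Byte 3: 0x27
0x81 XOR 0x27 = 0xA6

Answer: 0xA6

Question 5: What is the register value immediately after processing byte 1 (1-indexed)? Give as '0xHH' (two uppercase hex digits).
After byte 1 (0x9C): reg=0x82

Answer: 0x82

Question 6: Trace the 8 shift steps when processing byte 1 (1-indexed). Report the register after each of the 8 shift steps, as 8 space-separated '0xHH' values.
Register before byte 1: 0xAA
After XOR with byte 0x9C: 0x36

Answer: 0x6C 0xD8 0xB7 0x69 0xD2 0xA3 0x41 0x82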